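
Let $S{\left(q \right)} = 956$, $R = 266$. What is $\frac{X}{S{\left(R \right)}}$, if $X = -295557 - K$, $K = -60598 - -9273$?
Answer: $- \frac{61058}{239} \approx -255.47$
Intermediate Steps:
$K = -51325$ ($K = -60598 + 9273 = -51325$)
$X = -244232$ ($X = -295557 - -51325 = -295557 + 51325 = -244232$)
$\frac{X}{S{\left(R \right)}} = - \frac{244232}{956} = \left(-244232\right) \frac{1}{956} = - \frac{61058}{239}$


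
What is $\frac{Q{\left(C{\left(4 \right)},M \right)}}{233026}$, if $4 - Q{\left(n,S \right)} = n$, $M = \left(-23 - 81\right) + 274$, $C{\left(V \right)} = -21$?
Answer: $\frac{25}{233026} \approx 0.00010728$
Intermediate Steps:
$M = 170$ ($M = -104 + 274 = 170$)
$Q{\left(n,S \right)} = 4 - n$
$\frac{Q{\left(C{\left(4 \right)},M \right)}}{233026} = \frac{4 - -21}{233026} = \left(4 + 21\right) \frac{1}{233026} = 25 \cdot \frac{1}{233026} = \frac{25}{233026}$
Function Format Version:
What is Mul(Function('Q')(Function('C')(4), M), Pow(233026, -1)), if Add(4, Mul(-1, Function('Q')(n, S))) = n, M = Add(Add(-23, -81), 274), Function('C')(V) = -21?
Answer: Rational(25, 233026) ≈ 0.00010728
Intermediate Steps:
M = 170 (M = Add(-104, 274) = 170)
Function('Q')(n, S) = Add(4, Mul(-1, n))
Mul(Function('Q')(Function('C')(4), M), Pow(233026, -1)) = Mul(Add(4, Mul(-1, -21)), Pow(233026, -1)) = Mul(Add(4, 21), Rational(1, 233026)) = Mul(25, Rational(1, 233026)) = Rational(25, 233026)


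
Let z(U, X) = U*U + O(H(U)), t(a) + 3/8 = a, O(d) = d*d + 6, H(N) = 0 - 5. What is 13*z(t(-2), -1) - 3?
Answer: 30293/64 ≈ 473.33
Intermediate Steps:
H(N) = -5
O(d) = 6 + d**2 (O(d) = d**2 + 6 = 6 + d**2)
t(a) = -3/8 + a
z(U, X) = 31 + U**2 (z(U, X) = U*U + (6 + (-5)**2) = U**2 + (6 + 25) = U**2 + 31 = 31 + U**2)
13*z(t(-2), -1) - 3 = 13*(31 + (-3/8 - 2)**2) - 3 = 13*(31 + (-19/8)**2) - 3 = 13*(31 + 361/64) - 3 = 13*(2345/64) - 3 = 30485/64 - 3 = 30293/64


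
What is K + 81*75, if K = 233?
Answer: 6308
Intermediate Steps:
K + 81*75 = 233 + 81*75 = 233 + 6075 = 6308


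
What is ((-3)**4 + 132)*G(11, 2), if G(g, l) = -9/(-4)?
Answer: 1917/4 ≈ 479.25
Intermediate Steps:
G(g, l) = 9/4 (G(g, l) = -9*(-1/4) = 9/4)
((-3)**4 + 132)*G(11, 2) = ((-3)**4 + 132)*(9/4) = (81 + 132)*(9/4) = 213*(9/4) = 1917/4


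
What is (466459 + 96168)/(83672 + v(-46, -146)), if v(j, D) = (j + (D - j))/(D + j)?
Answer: 54012192/8032585 ≈ 6.7241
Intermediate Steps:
v(j, D) = D/(D + j)
(466459 + 96168)/(83672 + v(-46, -146)) = (466459 + 96168)/(83672 - 146/(-146 - 46)) = 562627/(83672 - 146/(-192)) = 562627/(83672 - 146*(-1/192)) = 562627/(83672 + 73/96) = 562627/(8032585/96) = 562627*(96/8032585) = 54012192/8032585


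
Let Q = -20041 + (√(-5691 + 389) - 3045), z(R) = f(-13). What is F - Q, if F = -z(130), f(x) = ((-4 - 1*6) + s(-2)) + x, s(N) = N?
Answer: 23111 - I*√5302 ≈ 23111.0 - 72.815*I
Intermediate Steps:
f(x) = -12 + x (f(x) = ((-4 - 1*6) - 2) + x = ((-4 - 6) - 2) + x = (-10 - 2) + x = -12 + x)
z(R) = -25 (z(R) = -12 - 13 = -25)
Q = -23086 + I*√5302 (Q = -20041 + (√(-5302) - 3045) = -20041 + (I*√5302 - 3045) = -20041 + (-3045 + I*√5302) = -23086 + I*√5302 ≈ -23086.0 + 72.815*I)
F = 25 (F = -1*(-25) = 25)
F - Q = 25 - (-23086 + I*√5302) = 25 + (23086 - I*√5302) = 23111 - I*√5302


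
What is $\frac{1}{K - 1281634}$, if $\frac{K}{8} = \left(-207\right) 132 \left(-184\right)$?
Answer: $\frac{1}{38939294} \approx 2.5681 \cdot 10^{-8}$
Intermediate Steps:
$K = 40220928$ ($K = 8 \left(-207\right) 132 \left(-184\right) = 8 \left(\left(-27324\right) \left(-184\right)\right) = 8 \cdot 5027616 = 40220928$)
$\frac{1}{K - 1281634} = \frac{1}{40220928 - 1281634} = \frac{1}{38939294}$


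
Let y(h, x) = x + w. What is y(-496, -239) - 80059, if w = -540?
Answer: -80838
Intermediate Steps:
y(h, x) = -540 + x (y(h, x) = x - 540 = -540 + x)
y(-496, -239) - 80059 = (-540 - 239) - 80059 = -779 - 80059 = -80838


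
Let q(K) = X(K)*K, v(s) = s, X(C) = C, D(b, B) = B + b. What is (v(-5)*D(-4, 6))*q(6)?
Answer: -360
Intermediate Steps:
q(K) = K² (q(K) = K*K = K²)
(v(-5)*D(-4, 6))*q(6) = -5*(6 - 4)*6² = -5*2*36 = -10*36 = -360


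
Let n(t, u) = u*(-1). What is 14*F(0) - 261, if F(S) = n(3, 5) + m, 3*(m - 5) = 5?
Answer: -713/3 ≈ -237.67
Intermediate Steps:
m = 20/3 (m = 5 + (⅓)*5 = 5 + 5/3 = 20/3 ≈ 6.6667)
n(t, u) = -u
F(S) = 5/3 (F(S) = -1*5 + 20/3 = -5 + 20/3 = 5/3)
14*F(0) - 261 = 14*(5/3) - 261 = 70/3 - 261 = -713/3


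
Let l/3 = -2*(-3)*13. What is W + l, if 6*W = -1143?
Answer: 87/2 ≈ 43.500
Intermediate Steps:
W = -381/2 (W = (⅙)*(-1143) = -381/2 ≈ -190.50)
l = 234 (l = 3*(-2*(-3)*13) = 3*(6*13) = 3*78 = 234)
W + l = -381/2 + 234 = 87/2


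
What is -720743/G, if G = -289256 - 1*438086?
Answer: 720743/727342 ≈ 0.99093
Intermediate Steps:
G = -727342 (G = -289256 - 438086 = -727342)
-720743/G = -720743/(-727342) = -720743*(-1/727342) = 720743/727342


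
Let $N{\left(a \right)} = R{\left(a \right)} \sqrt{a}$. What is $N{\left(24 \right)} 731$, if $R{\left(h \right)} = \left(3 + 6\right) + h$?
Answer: $48246 \sqrt{6} \approx 1.1818 \cdot 10^{5}$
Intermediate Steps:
$R{\left(h \right)} = 9 + h$
$N{\left(a \right)} = \sqrt{a} \left(9 + a\right)$ ($N{\left(a \right)} = \left(9 + a\right) \sqrt{a} = \sqrt{a} \left(9 + a\right)$)
$N{\left(24 \right)} 731 = \sqrt{24} \left(9 + 24\right) 731 = 2 \sqrt{6} \cdot 33 \cdot 731 = 66 \sqrt{6} \cdot 731 = 48246 \sqrt{6}$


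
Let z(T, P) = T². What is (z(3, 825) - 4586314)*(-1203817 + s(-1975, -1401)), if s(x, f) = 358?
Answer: 5519430028995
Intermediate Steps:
(z(3, 825) - 4586314)*(-1203817 + s(-1975, -1401)) = (3² - 4586314)*(-1203817 + 358) = (9 - 4586314)*(-1203459) = -4586305*(-1203459) = 5519430028995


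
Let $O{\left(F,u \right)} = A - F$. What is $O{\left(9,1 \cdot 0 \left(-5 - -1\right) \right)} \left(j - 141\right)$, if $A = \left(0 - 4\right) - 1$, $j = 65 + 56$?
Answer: $280$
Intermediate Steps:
$j = 121$
$A = -5$ ($A = -4 - 1 = -5$)
$O{\left(F,u \right)} = -5 - F$
$O{\left(9,1 \cdot 0 \left(-5 - -1\right) \right)} \left(j - 141\right) = \left(-5 - 9\right) \left(121 - 141\right) = \left(-5 - 9\right) \left(-20\right) = \left(-14\right) \left(-20\right) = 280$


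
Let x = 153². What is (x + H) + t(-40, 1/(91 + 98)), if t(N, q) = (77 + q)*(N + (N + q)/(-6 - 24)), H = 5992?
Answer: 14158080058/535815 ≈ 26423.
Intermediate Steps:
x = 23409
t(N, q) = (77 + q)*(-q/30 + 29*N/30) (t(N, q) = (77 + q)*(N + (N + q)/(-30)) = (77 + q)*(N + (N + q)*(-1/30)) = (77 + q)*(N + (-N/30 - q/30)) = (77 + q)*(-q/30 + 29*N/30))
(x + H) + t(-40, 1/(91 + 98)) = (23409 + 5992) + (-77/(30*(91 + 98)) - 1/(30*(91 + 98)²) + (2233/30)*(-40) + (29/30)*(-40)/(91 + 98)) = 29401 + (-77/30/189 - (1/189)²/30 - 8932/3 + (29/30)*(-40)/189) = 29401 + (-77/30*1/189 - (1/189)²/30 - 8932/3 + (29/30)*(-40)*(1/189)) = 29401 + (-11/810 - 1/30*1/35721 - 8932/3 - 116/567) = 29401 + (-11/810 - 1/1071630 - 8932/3 - 116/567) = 29401 - 1595416757/535815 = 14158080058/535815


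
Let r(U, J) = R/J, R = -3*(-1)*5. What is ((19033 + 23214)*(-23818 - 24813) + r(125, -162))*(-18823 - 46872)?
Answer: 7288449543451685/54 ≈ 1.3497e+14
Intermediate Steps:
R = 15 (R = 3*5 = 15)
r(U, J) = 15/J
((19033 + 23214)*(-23818 - 24813) + r(125, -162))*(-18823 - 46872) = ((19033 + 23214)*(-23818 - 24813) + 15/(-162))*(-18823 - 46872) = (42247*(-48631) + 15*(-1/162))*(-65695) = (-2054513857 - 5/54)*(-65695) = -110943748283/54*(-65695) = 7288449543451685/54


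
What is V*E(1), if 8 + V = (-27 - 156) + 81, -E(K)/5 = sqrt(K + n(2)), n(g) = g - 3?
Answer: 0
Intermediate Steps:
n(g) = -3 + g
E(K) = -5*sqrt(-1 + K) (E(K) = -5*sqrt(K + (-3 + 2)) = -5*sqrt(K - 1) = -5*sqrt(-1 + K))
V = -110 (V = -8 + ((-27 - 156) + 81) = -8 + (-183 + 81) = -8 - 102 = -110)
V*E(1) = -(-550)*sqrt(-1 + 1) = -(-550)*sqrt(0) = -(-550)*0 = -110*0 = 0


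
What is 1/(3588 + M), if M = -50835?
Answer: -1/47247 ≈ -2.1165e-5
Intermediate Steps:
1/(3588 + M) = 1/(3588 - 50835) = 1/(-47247) = -1/47247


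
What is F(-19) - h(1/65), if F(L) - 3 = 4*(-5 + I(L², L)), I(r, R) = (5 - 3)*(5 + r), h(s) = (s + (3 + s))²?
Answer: 12260166/4225 ≈ 2901.8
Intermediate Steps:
h(s) = (3 + 2*s)²
I(r, R) = 10 + 2*r (I(r, R) = 2*(5 + r) = 10 + 2*r)
F(L) = 23 + 8*L² (F(L) = 3 + 4*(-5 + (10 + 2*L²)) = 3 + 4*(5 + 2*L²) = 3 + (20 + 8*L²) = 23 + 8*L²)
F(-19) - h(1/65) = (23 + 8*(-19)²) - (3 + 2/65)² = (23 + 8*361) - (3 + 2*(1/65))² = (23 + 2888) - (3 + 2/65)² = 2911 - (197/65)² = 2911 - 1*38809/4225 = 2911 - 38809/4225 = 12260166/4225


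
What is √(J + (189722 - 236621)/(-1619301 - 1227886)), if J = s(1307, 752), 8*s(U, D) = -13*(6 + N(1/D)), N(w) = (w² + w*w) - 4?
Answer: I*√59293221655674270677/4282169248 ≈ 1.7982*I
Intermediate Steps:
N(w) = -4 + 2*w² (N(w) = (w² + w²) - 4 = 2*w² - 4 = -4 + 2*w²)
s(U, D) = -13/4 - 13/(4*D²) (s(U, D) = (-13*(6 + (-4 + 2*(1/D)²)))/8 = (-13*(6 + (-4 + 2/D²)))/8 = (-13*(2 + 2/D²))/8 = (-26 - 26/D²)/8 = -13/4 - 13/(4*D²))
J = -7351565/2262016 (J = -13/4 - 13/4/752² = -13/4 - 13/4*1/565504 = -13/4 - 13/2262016 = -7351565/2262016 ≈ -3.2500)
√(J + (189722 - 236621)/(-1619301 - 1227886)) = √(-7351565/2262016 + (189722 - 236621)/(-1619301 - 1227886)) = √(-7351565/2262016 - 46899/(-2847187)) = √(-7351565/2262016 - 46899*(-1/2847187)) = √(-7351565/2262016 + 46899/2847187) = √(-20825194009271/6440382548992) = I*√59293221655674270677/4282169248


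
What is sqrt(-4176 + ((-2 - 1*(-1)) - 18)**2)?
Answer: I*sqrt(3815) ≈ 61.766*I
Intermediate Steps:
sqrt(-4176 + ((-2 - 1*(-1)) - 18)**2) = sqrt(-4176 + ((-2 + 1) - 18)**2) = sqrt(-4176 + (-1 - 18)**2) = sqrt(-4176 + (-19)**2) = sqrt(-4176 + 361) = sqrt(-3815) = I*sqrt(3815)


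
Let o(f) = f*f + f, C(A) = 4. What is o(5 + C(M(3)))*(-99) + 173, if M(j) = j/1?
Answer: -8737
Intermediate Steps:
M(j) = j (M(j) = j*1 = j)
o(f) = f + f² (o(f) = f² + f = f + f²)
o(5 + C(M(3)))*(-99) + 173 = ((5 + 4)*(1 + (5 + 4)))*(-99) + 173 = (9*(1 + 9))*(-99) + 173 = (9*10)*(-99) + 173 = 90*(-99) + 173 = -8910 + 173 = -8737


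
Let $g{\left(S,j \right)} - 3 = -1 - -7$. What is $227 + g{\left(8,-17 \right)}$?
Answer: $236$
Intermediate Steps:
$g{\left(S,j \right)} = 9$ ($g{\left(S,j \right)} = 3 - -6 = 3 + \left(-1 + 7\right) = 3 + 6 = 9$)
$227 + g{\left(8,-17 \right)} = 227 + 9 = 236$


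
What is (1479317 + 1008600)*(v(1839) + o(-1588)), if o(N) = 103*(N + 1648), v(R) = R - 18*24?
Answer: 18875826279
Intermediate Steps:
v(R) = -432 + R (v(R) = R - 432 = -432 + R)
o(N) = 169744 + 103*N (o(N) = 103*(1648 + N) = 169744 + 103*N)
(1479317 + 1008600)*(v(1839) + o(-1588)) = (1479317 + 1008600)*((-432 + 1839) + (169744 + 103*(-1588))) = 2487917*(1407 + (169744 - 163564)) = 2487917*(1407 + 6180) = 2487917*7587 = 18875826279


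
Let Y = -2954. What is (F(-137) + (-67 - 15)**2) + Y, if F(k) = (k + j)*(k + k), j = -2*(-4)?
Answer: 39116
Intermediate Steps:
j = 8
F(k) = 2*k*(8 + k) (F(k) = (k + 8)*(k + k) = (8 + k)*(2*k) = 2*k*(8 + k))
(F(-137) + (-67 - 15)**2) + Y = (2*(-137)*(8 - 137) + (-67 - 15)**2) - 2954 = (2*(-137)*(-129) + (-82)**2) - 2954 = (35346 + 6724) - 2954 = 42070 - 2954 = 39116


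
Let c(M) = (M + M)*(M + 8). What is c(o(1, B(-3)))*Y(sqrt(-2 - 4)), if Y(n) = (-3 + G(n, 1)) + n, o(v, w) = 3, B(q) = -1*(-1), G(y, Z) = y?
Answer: -198 + 132*I*sqrt(6) ≈ -198.0 + 323.33*I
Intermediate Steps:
B(q) = 1
Y(n) = -3 + 2*n (Y(n) = (-3 + n) + n = -3 + 2*n)
c(M) = 2*M*(8 + M) (c(M) = (2*M)*(8 + M) = 2*M*(8 + M))
c(o(1, B(-3)))*Y(sqrt(-2 - 4)) = (2*3*(8 + 3))*(-3 + 2*sqrt(-2 - 4)) = (2*3*11)*(-3 + 2*sqrt(-6)) = 66*(-3 + 2*(I*sqrt(6))) = 66*(-3 + 2*I*sqrt(6)) = -198 + 132*I*sqrt(6)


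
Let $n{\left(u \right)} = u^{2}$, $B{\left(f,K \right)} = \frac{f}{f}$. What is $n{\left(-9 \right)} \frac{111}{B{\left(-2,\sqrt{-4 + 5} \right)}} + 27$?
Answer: $9018$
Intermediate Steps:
$B{\left(f,K \right)} = 1$
$n{\left(-9 \right)} \frac{111}{B{\left(-2,\sqrt{-4 + 5} \right)}} + 27 = \left(-9\right)^{2} \cdot \frac{111}{1} + 27 = 81 \cdot 111 \cdot 1 + 27 = 81 \cdot 111 + 27 = 8991 + 27 = 9018$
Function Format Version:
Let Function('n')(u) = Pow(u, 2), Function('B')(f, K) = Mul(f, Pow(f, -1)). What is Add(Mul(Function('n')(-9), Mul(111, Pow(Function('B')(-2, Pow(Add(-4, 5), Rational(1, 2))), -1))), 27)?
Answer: 9018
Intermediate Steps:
Function('B')(f, K) = 1
Add(Mul(Function('n')(-9), Mul(111, Pow(Function('B')(-2, Pow(Add(-4, 5), Rational(1, 2))), -1))), 27) = Add(Mul(Pow(-9, 2), Mul(111, Pow(1, -1))), 27) = Add(Mul(81, Mul(111, 1)), 27) = Add(Mul(81, 111), 27) = Add(8991, 27) = 9018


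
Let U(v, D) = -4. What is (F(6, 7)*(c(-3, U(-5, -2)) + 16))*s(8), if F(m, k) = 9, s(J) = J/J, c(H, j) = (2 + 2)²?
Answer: 288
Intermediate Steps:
c(H, j) = 16 (c(H, j) = 4² = 16)
s(J) = 1
(F(6, 7)*(c(-3, U(-5, -2)) + 16))*s(8) = (9*(16 + 16))*1 = (9*32)*1 = 288*1 = 288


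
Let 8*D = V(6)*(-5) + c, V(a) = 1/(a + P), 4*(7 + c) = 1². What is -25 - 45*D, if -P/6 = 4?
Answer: 365/32 ≈ 11.406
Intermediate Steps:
P = -24 (P = -6*4 = -24)
c = -27/4 (c = -7 + (¼)*1² = -7 + (¼)*1 = -7 + ¼ = -27/4 ≈ -6.7500)
V(a) = 1/(-24 + a) (V(a) = 1/(a - 24) = 1/(-24 + a))
D = -233/288 (D = (-5/(-24 + 6) - 27/4)/8 = (-5/(-18) - 27/4)/8 = (-1/18*(-5) - 27/4)/8 = (5/18 - 27/4)/8 = (⅛)*(-233/36) = -233/288 ≈ -0.80903)
-25 - 45*D = -25 - 45*(-233/288) = -25 + 1165/32 = 365/32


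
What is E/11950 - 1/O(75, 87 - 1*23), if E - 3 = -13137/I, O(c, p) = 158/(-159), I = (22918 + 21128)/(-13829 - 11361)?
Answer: 11333000237/6930271050 ≈ 1.6353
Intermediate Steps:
I = -22023/12595 (I = 44046/(-25190) = 44046*(-1/25190) = -22023/12595 ≈ -1.7486)
O(c, p) = -158/159 (O(c, p) = 158*(-1/159) = -158/159)
E = 55175528/7341 (E = 3 - 13137/(-22023/12595) = 3 - 13137*(-12595/22023) = 3 + 55153505/7341 = 55175528/7341 ≈ 7516.1)
E/11950 - 1/O(75, 87 - 1*23) = (55175528/7341)/11950 - 1/(-158/159) = (55175528/7341)*(1/11950) - 1*(-159/158) = 27587764/43862475 + 159/158 = 11333000237/6930271050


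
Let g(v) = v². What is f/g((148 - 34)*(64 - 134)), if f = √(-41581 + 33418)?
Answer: I*√907/21226800 ≈ 1.4188e-6*I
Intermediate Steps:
f = 3*I*√907 (f = √(-8163) = 3*I*√907 ≈ 90.349*I)
f/g((148 - 34)*(64 - 134)) = (3*I*√907)/(((148 - 34)*(64 - 134))²) = (3*I*√907)/((114*(-70))²) = (3*I*√907)/((-7980)²) = (3*I*√907)/63680400 = (3*I*√907)*(1/63680400) = I*√907/21226800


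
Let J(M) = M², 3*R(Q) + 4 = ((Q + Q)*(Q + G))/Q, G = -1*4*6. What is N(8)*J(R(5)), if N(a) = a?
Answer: 1568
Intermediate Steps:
G = -24 (G = -4*6 = -24)
R(Q) = -52/3 + 2*Q/3 (R(Q) = -4/3 + (((Q + Q)*(Q - 24))/Q)/3 = -4/3 + (((2*Q)*(-24 + Q))/Q)/3 = -4/3 + ((2*Q*(-24 + Q))/Q)/3 = -4/3 + (-48 + 2*Q)/3 = -4/3 + (-16 + 2*Q/3) = -52/3 + 2*Q/3)
N(8)*J(R(5)) = 8*(-52/3 + (⅔)*5)² = 8*(-52/3 + 10/3)² = 8*(-14)² = 8*196 = 1568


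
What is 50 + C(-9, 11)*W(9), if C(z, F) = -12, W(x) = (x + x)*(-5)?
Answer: 1130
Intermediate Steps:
W(x) = -10*x (W(x) = (2*x)*(-5) = -10*x)
50 + C(-9, 11)*W(9) = 50 - (-120)*9 = 50 - 12*(-90) = 50 + 1080 = 1130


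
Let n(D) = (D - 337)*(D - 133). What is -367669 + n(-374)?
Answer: -7192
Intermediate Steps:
n(D) = (-337 + D)*(-133 + D)
-367669 + n(-374) = -367669 + (44821 + (-374)**2 - 470*(-374)) = -367669 + (44821 + 139876 + 175780) = -367669 + 360477 = -7192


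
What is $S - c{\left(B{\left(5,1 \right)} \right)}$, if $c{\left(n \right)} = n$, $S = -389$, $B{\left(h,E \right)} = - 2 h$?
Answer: $-379$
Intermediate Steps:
$S - c{\left(B{\left(5,1 \right)} \right)} = -389 - \left(-2\right) 5 = -389 - -10 = -389 + 10 = -379$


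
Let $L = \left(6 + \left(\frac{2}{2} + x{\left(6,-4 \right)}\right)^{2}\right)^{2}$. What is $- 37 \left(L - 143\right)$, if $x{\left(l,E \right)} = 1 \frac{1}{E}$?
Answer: $\frac{946571}{256} \approx 3697.5$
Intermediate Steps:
$x{\left(l,E \right)} = \frac{1}{E}$
$L = \frac{11025}{256}$ ($L = \left(6 + \left(\frac{2}{2} + \frac{1}{-4}\right)^{2}\right)^{2} = \left(6 + \left(2 \cdot \frac{1}{2} - \frac{1}{4}\right)^{2}\right)^{2} = \left(6 + \left(1 - \frac{1}{4}\right)^{2}\right)^{2} = \left(6 + \left(\frac{3}{4}\right)^{2}\right)^{2} = \left(6 + \frac{9}{16}\right)^{2} = \left(\frac{105}{16}\right)^{2} = \frac{11025}{256} \approx 43.066$)
$- 37 \left(L - 143\right) = - 37 \left(\frac{11025}{256} - 143\right) = \left(-37\right) \left(- \frac{25583}{256}\right) = \frac{946571}{256}$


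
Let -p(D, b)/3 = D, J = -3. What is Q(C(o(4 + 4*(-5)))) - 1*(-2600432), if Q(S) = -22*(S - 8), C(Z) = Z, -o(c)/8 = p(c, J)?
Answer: 2609056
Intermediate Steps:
p(D, b) = -3*D
o(c) = 24*c (o(c) = -(-24)*c = 24*c)
Q(S) = 176 - 22*S (Q(S) = -22*(-8 + S) = 176 - 22*S)
Q(C(o(4 + 4*(-5)))) - 1*(-2600432) = (176 - 528*(4 + 4*(-5))) - 1*(-2600432) = (176 - 528*(4 - 20)) + 2600432 = (176 - 528*(-16)) + 2600432 = (176 - 22*(-384)) + 2600432 = (176 + 8448) + 2600432 = 8624 + 2600432 = 2609056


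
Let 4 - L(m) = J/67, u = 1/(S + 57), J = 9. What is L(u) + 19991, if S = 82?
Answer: 1339656/67 ≈ 19995.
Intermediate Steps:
u = 1/139 (u = 1/(82 + 57) = 1/139 ≈ 0.0071942)
L(m) = 259/67 (L(m) = 4 - 9/67 = 259/67)
L(u) + 19991 = 259/67 + 19991 = 1339656/67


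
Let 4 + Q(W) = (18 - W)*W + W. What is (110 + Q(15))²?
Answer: 27556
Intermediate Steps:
Q(W) = -4 + W + W*(18 - W) (Q(W) = -4 + ((18 - W)*W + W) = -4 + (W*(18 - W) + W) = -4 + (W + W*(18 - W)) = -4 + W + W*(18 - W))
(110 + Q(15))² = (110 + (-4 - 1*15² + 19*15))² = (110 + (-4 - 1*225 + 285))² = (110 + (-4 - 225 + 285))² = (110 + 56)² = 166² = 27556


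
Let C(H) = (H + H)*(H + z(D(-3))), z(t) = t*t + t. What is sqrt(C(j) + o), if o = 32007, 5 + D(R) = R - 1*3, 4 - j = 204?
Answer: sqrt(68007) ≈ 260.78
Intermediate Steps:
j = -200 (j = 4 - 1*204 = 4 - 204 = -200)
D(R) = -8 + R (D(R) = -5 + (R - 1*3) = -5 + (R - 3) = -5 + (-3 + R) = -8 + R)
z(t) = t + t**2 (z(t) = t**2 + t = t + t**2)
C(H) = 2*H*(110 + H) (C(H) = (H + H)*(H + (-8 - 3)*(1 + (-8 - 3))) = (2*H)*(H - 11*(1 - 11)) = (2*H)*(H - 11*(-10)) = (2*H)*(H + 110) = (2*H)*(110 + H) = 2*H*(110 + H))
sqrt(C(j) + o) = sqrt(2*(-200)*(110 - 200) + 32007) = sqrt(2*(-200)*(-90) + 32007) = sqrt(36000 + 32007) = sqrt(68007)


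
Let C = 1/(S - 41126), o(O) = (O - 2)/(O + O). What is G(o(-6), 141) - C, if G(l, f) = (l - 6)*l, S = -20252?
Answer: -1964087/552402 ≈ -3.5555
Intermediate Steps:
o(O) = (-2 + O)/(2*O) (o(O) = (-2 + O)/((2*O)) = (-2 + O)*(1/(2*O)) = (-2 + O)/(2*O))
G(l, f) = l*(-6 + l) (G(l, f) = (-6 + l)*l = l*(-6 + l))
C = -1/61378 (C = 1/(-20252 - 41126) = 1/(-61378) = -1/61378 ≈ -1.6292e-5)
G(o(-6), 141) - C = ((1/2)*(-2 - 6)/(-6))*(-6 + (1/2)*(-2 - 6)/(-6)) - 1*(-1/61378) = ((1/2)*(-1/6)*(-8))*(-6 + (1/2)*(-1/6)*(-8)) + 1/61378 = 2*(-6 + 2/3)/3 + 1/61378 = (2/3)*(-16/3) + 1/61378 = -32/9 + 1/61378 = -1964087/552402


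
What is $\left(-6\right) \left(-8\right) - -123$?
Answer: $171$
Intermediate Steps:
$\left(-6\right) \left(-8\right) - -123 = 48 + 123 = 171$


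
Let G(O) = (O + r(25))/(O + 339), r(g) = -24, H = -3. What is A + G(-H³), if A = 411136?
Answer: 50158593/122 ≈ 4.1114e+5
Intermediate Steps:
G(O) = (-24 + O)/(339 + O) (G(O) = (O - 24)/(O + 339) = (-24 + O)/(339 + O))
A + G(-H³) = 411136 + (-24 - 1*(-3)³)/(339 - 1*(-3)³) = 411136 + (-24 - 1*(-27))/(339 - 1*(-27)) = 411136 + (-24 + 27)/(339 + 27) = 411136 + 3/366 = 411136 + (1/366)*3 = 411136 + 1/122 = 50158593/122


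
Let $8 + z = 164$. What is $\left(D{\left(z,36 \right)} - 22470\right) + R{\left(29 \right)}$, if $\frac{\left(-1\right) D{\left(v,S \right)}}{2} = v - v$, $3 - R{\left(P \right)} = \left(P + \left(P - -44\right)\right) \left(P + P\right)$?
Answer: $-28383$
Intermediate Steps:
$z = 156$ ($z = -8 + 164 = 156$)
$R{\left(P \right)} = 3 - 2 P \left(44 + 2 P\right)$ ($R{\left(P \right)} = 3 - \left(P + \left(P - -44\right)\right) \left(P + P\right) = 3 - \left(P + \left(P + 44\right)\right) 2 P = 3 - \left(P + \left(44 + P\right)\right) 2 P = 3 - \left(44 + 2 P\right) 2 P = 3 - 2 P \left(44 + 2 P\right)$)
$D{\left(v,S \right)} = 0$ ($D{\left(v,S \right)} = - 2 \left(v - v\right) = \left(-2\right) 0 = 0$)
$\left(D{\left(z,36 \right)} - 22470\right) + R{\left(29 \right)} = \left(0 - 22470\right) - \left(2549 + 3364\right) = -22470 - 5913 = -28383$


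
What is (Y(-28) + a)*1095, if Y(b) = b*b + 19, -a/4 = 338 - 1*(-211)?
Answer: -1525335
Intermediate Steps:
a = -2196 (a = -4*(338 - 1*(-211)) = -4*(338 + 211) = -4*549 = -2196)
Y(b) = 19 + b² (Y(b) = b² + 19 = 19 + b²)
(Y(-28) + a)*1095 = ((19 + (-28)²) - 2196)*1095 = ((19 + 784) - 2196)*1095 = (803 - 2196)*1095 = -1393*1095 = -1525335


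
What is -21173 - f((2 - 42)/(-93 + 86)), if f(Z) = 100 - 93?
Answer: -21180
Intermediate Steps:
f(Z) = 7
-21173 - f((2 - 42)/(-93 + 86)) = -21173 - 1*7 = -21173 - 7 = -21180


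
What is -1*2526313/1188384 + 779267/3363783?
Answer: -2523966762517/1332488632224 ≈ -1.8942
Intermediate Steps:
-1*2526313/1188384 + 779267/3363783 = -2526313*1/1188384 + 779267*(1/3363783) = -2526313/1188384 + 779267/3363783 = -2523966762517/1332488632224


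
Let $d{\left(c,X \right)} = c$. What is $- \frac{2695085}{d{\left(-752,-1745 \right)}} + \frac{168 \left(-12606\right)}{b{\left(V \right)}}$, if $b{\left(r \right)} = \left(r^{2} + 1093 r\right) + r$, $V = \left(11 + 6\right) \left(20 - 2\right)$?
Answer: $\frac{1143831173}{319600} \approx 3578.9$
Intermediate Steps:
$V = 306$ ($V = 17 \cdot 18 = 306$)
$b{\left(r \right)} = r^{2} + 1094 r$
$- \frac{2695085}{d{\left(-752,-1745 \right)}} + \frac{168 \left(-12606\right)}{b{\left(V \right)}} = - \frac{2695085}{-752} + \frac{168 \left(-12606\right)}{306 \left(1094 + 306\right)} = \left(-2695085\right) \left(- \frac{1}{752}\right) - \frac{2117808}{306 \cdot 1400} = \frac{2695085}{752} - \frac{2117808}{428400} = \frac{2695085}{752} - \frac{2101}{425} = \frac{1143831173}{319600}$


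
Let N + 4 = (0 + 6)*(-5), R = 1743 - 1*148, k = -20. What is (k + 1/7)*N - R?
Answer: -6439/7 ≈ -919.86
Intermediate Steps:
R = 1595 (R = 1743 - 148 = 1595)
N = -34 (N = -4 + (0 + 6)*(-5) = -4 + 6*(-5) = -4 - 30 = -34)
(k + 1/7)*N - R = (-20 + 1/7)*(-34) - 1*1595 = (-20 + 1/7)*(-34) - 1595 = -139/7*(-34) - 1595 = 4726/7 - 1595 = -6439/7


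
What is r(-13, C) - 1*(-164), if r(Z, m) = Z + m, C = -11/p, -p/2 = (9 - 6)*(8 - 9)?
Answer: 895/6 ≈ 149.17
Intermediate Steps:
p = 6 (p = -2*(9 - 6)*(8 - 9) = -6*(-1) = -2*(-3) = 6)
C = -11/6 ≈ -1.8333
r(-13, C) - 1*(-164) = (-13 - 11/6) - 1*(-164) = -89/6 + 164 = 895/6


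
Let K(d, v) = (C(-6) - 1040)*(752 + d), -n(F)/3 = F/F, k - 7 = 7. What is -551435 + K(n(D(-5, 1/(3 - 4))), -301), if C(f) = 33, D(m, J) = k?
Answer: -1305678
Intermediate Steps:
k = 14 (k = 7 + 7 = 14)
D(m, J) = 14
n(F) = -3 (n(F) = -3*F/F = -3*1 = -3)
K(d, v) = -757264 - 1007*d (K(d, v) = (33 - 1040)*(752 + d) = -1007*(752 + d) = -757264 - 1007*d)
-551435 + K(n(D(-5, 1/(3 - 4))), -301) = -551435 + (-757264 - 1007*(-3)) = -551435 + (-757264 + 3021) = -551435 - 754243 = -1305678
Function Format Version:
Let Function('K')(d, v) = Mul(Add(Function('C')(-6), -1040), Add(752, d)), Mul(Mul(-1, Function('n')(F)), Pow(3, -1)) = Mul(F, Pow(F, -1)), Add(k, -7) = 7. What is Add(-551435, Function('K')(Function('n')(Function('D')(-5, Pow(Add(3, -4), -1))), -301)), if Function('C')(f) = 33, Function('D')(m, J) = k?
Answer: -1305678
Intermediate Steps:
k = 14 (k = Add(7, 7) = 14)
Function('D')(m, J) = 14
Function('n')(F) = -3 (Function('n')(F) = Mul(-3, Mul(F, Pow(F, -1))) = Mul(-3, 1) = -3)
Function('K')(d, v) = Add(-757264, Mul(-1007, d)) (Function('K')(d, v) = Mul(Add(33, -1040), Add(752, d)) = Mul(-1007, Add(752, d)) = Add(-757264, Mul(-1007, d)))
Add(-551435, Function('K')(Function('n')(Function('D')(-5, Pow(Add(3, -4), -1))), -301)) = Add(-551435, Add(-757264, Mul(-1007, -3))) = Add(-551435, Add(-757264, 3021)) = Add(-551435, -754243) = -1305678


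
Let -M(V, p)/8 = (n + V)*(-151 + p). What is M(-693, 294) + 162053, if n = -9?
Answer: 965141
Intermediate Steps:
M(V, p) = -8*(-151 + p)*(-9 + V) (M(V, p) = -8*(-9 + V)*(-151 + p) = -8*(-151 + p)*(-9 + V))
M(-693, 294) + 162053 = (-10872 + 72*294 + 1208*(-693) - 8*(-693)*294) + 162053 = (-10872 + 21168 - 837144 + 1629936) + 162053 = 803088 + 162053 = 965141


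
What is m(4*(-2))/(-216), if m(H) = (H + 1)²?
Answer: -49/216 ≈ -0.22685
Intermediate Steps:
m(H) = (1 + H)²
m(4*(-2))/(-216) = (1 + 4*(-2))²/(-216) = (1 - 8)²*(-1/216) = (-7)²*(-1/216) = 49*(-1/216) = -49/216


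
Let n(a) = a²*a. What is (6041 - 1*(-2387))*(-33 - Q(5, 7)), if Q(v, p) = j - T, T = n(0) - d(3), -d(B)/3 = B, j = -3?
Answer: -176988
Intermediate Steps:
d(B) = -3*B
n(a) = a³
T = 9 (T = 0³ - (-3)*3 = 0 - 1*(-9) = 0 + 9 = 9)
Q(v, p) = -12 (Q(v, p) = -3 - 1*9 = -3 - 9 = -12)
(6041 - 1*(-2387))*(-33 - Q(5, 7)) = (6041 - 1*(-2387))*(-33 - 1*(-12)) = (6041 + 2387)*(-33 + 12) = 8428*(-21) = -176988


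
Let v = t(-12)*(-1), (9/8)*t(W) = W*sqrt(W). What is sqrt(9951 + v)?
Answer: sqrt(89559 + 192*I*sqrt(3))/3 ≈ 99.755 + 0.18521*I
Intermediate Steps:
t(W) = 8*W**(3/2)/9 (t(W) = 8*(W*sqrt(W))/9 = 8*W**(3/2)/9)
v = 64*I*sqrt(3)/3 (v = (8*(-12)**(3/2)/9)*(-1) = (8*(-24*I*sqrt(3))/9)*(-1) = -64*I*sqrt(3)/3*(-1) = 64*I*sqrt(3)/3 ≈ 36.95*I)
sqrt(9951 + v) = sqrt(9951 + 64*I*sqrt(3)/3)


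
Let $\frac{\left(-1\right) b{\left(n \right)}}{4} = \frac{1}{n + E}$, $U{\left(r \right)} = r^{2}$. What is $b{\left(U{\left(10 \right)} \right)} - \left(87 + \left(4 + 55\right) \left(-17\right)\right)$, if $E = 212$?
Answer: $\frac{71447}{78} \approx 915.99$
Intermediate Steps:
$b{\left(n \right)} = - \frac{4}{212 + n}$ ($b{\left(n \right)} = - \frac{4}{n + 212} = - \frac{4}{212 + n}$)
$b{\left(U{\left(10 \right)} \right)} - \left(87 + \left(4 + 55\right) \left(-17\right)\right) = - \frac{4}{212 + 10^{2}} - \left(87 + \left(4 + 55\right) \left(-17\right)\right) = - \frac{4}{212 + 100} - \left(87 + 59 \left(-17\right)\right) = - \frac{4}{312} - \left(87 - 1003\right) = \left(-4\right) \frac{1}{312} - -916 = - \frac{1}{78} + 916 = \frac{71447}{78}$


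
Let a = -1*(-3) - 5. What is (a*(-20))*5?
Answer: 200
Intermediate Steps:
a = -2 (a = 3 - 5 = -2)
(a*(-20))*5 = -2*(-20)*5 = 40*5 = 200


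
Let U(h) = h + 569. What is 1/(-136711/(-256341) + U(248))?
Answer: 256341/209567308 ≈ 0.0012232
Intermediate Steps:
U(h) = 569 + h
1/(-136711/(-256341) + U(248)) = 1/(-136711/(-256341) + (569 + 248)) = 1/(-136711*(-1/256341) + 817) = 1/(136711/256341 + 817) = 1/(209567308/256341) = 256341/209567308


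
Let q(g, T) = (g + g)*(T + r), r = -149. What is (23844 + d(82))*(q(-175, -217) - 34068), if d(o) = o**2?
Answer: 2874370176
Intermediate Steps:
q(g, T) = 2*g*(-149 + T) (q(g, T) = (g + g)*(T - 149) = (2*g)*(-149 + T) = 2*g*(-149 + T))
(23844 + d(82))*(q(-175, -217) - 34068) = (23844 + 82**2)*(2*(-175)*(-149 - 217) - 34068) = (23844 + 6724)*(2*(-175)*(-366) - 34068) = 30568*(128100 - 34068) = 30568*94032 = 2874370176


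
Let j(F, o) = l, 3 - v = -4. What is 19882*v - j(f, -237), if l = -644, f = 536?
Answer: 139818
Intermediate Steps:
v = 7 (v = 3 - 1*(-4) = 3 + 4 = 7)
j(F, o) = -644
19882*v - j(f, -237) = 19882*7 - 1*(-644) = 139174 + 644 = 139818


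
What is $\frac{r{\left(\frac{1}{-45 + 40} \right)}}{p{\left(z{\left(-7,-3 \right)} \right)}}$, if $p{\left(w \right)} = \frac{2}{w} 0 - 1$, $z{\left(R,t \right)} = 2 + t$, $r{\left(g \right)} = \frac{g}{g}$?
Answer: $-1$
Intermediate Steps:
$r{\left(g \right)} = 1$
$p{\left(w \right)} = -1$ ($p{\left(w \right)} = 0 - 1 = -1$)
$\frac{r{\left(\frac{1}{-45 + 40} \right)}}{p{\left(z{\left(-7,-3 \right)} \right)}} = 1 \frac{1}{-1} = 1 \left(-1\right) = -1$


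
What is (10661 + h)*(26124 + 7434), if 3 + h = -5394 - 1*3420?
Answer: 61880952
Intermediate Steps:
h = -8817 (h = -3 + (-5394 - 1*3420) = -3 + (-5394 - 3420) = -3 - 8814 = -8817)
(10661 + h)*(26124 + 7434) = (10661 - 8817)*(26124 + 7434) = 1844*33558 = 61880952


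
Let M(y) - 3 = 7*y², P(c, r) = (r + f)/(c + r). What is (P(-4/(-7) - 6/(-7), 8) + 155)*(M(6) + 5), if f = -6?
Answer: 1331720/33 ≈ 40355.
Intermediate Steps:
P(c, r) = (-6 + r)/(c + r) (P(c, r) = (r - 6)/(c + r) = (-6 + r)/(c + r))
M(y) = 3 + 7*y²
(P(-4/(-7) - 6/(-7), 8) + 155)*(M(6) + 5) = ((-6 + 8)/((-4/(-7) - 6/(-7)) + 8) + 155)*((3 + 7*6²) + 5) = (2/((-4*(-⅐) - 6*(-⅐)) + 8) + 155)*((3 + 7*36) + 5) = (2/((4/7 + 6/7) + 8) + 155)*((3 + 252) + 5) = (2/(10/7 + 8) + 155)*(255 + 5) = (2/(66/7) + 155)*260 = ((7/66)*2 + 155)*260 = (7/33 + 155)*260 = (5122/33)*260 = 1331720/33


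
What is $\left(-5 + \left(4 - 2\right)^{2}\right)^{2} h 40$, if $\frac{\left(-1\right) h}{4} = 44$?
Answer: $-7040$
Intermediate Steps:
$h = -176$ ($h = \left(-4\right) 44 = -176$)
$\left(-5 + \left(4 - 2\right)^{2}\right)^{2} h 40 = \left(-5 + \left(4 - 2\right)^{2}\right)^{2} \left(-176\right) 40 = \left(-5 + 2^{2}\right)^{2} \left(-176\right) 40 = \left(-5 + 4\right)^{2} \left(-176\right) 40 = \left(-1\right)^{2} \left(-176\right) 40 = 1 \left(-176\right) 40 = \left(-176\right) 40 = -7040$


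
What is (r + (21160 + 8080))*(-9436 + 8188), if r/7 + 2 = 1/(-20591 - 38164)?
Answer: -714344227168/19585 ≈ -3.6474e+7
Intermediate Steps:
r = -822577/58755 (r = -14 + 7/(-20591 - 38164) = -14 + 7/(-58755) = -14 + 7*(-1/58755) = -14 - 7/58755 = -822577/58755 ≈ -14.000)
(r + (21160 + 8080))*(-9436 + 8188) = (-822577/58755 + (21160 + 8080))*(-9436 + 8188) = (-822577/58755 + 29240)*(-1248) = (1717173623/58755)*(-1248) = -714344227168/19585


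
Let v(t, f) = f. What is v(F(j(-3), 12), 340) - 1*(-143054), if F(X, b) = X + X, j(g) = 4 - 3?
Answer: 143394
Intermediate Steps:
j(g) = 1
F(X, b) = 2*X
v(F(j(-3), 12), 340) - 1*(-143054) = 340 - 1*(-143054) = 340 + 143054 = 143394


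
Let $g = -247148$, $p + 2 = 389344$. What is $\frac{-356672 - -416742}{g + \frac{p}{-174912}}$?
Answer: $- \frac{5253481920}{21614770159} \approx -0.24305$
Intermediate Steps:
$p = 389342$ ($p = -2 + 389344 = 389342$)
$\frac{-356672 - -416742}{g + \frac{p}{-174912}} = \frac{-356672 - -416742}{-247148 + \frac{389342}{-174912}} = \frac{-356672 + 416742}{-247148 + 389342 \left(- \frac{1}{174912}\right)} = \frac{60070}{-247148 - \frac{194671}{87456}} = \frac{60070}{- \frac{21614770159}{87456}} = 60070 \left(- \frac{87456}{21614770159}\right) = - \frac{5253481920}{21614770159}$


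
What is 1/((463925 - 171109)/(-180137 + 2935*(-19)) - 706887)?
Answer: -117951/83378174945 ≈ -1.4146e-6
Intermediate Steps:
1/((463925 - 171109)/(-180137 + 2935*(-19)) - 706887) = 1/(292816/(-180137 - 55765) - 706887) = 1/(292816/(-235902) - 706887) = 1/(292816*(-1/235902) - 706887) = 1/(-146408/117951 - 706887) = 1/(-83378174945/117951) = -117951/83378174945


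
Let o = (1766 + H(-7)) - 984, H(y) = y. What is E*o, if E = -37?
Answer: -28675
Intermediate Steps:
o = 775 (o = (1766 - 7) - 984 = 1759 - 984 = 775)
E*o = -37*775 = -28675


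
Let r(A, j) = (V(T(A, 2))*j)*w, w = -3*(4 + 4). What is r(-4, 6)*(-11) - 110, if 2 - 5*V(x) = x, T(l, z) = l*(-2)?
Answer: -10054/5 ≈ -2010.8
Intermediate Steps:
T(l, z) = -2*l
V(x) = ⅖ - x/5
w = -24 (w = -3*8 = -24)
r(A, j) = -24*j*(⅖ + 2*A/5) (r(A, j) = ((⅖ - (-2)*A/5)*j)*(-24) = ((⅖ + 2*A/5)*j)*(-24) = (j*(⅖ + 2*A/5))*(-24) = -24*j*(⅖ + 2*A/5))
r(-4, 6)*(-11) - 110 = ((48/5)*6*(-1 - 1*(-4)))*(-11) - 110 = ((48/5)*6*(-1 + 4))*(-11) - 110 = ((48/5)*6*3)*(-11) - 110 = (864/5)*(-11) - 110 = -9504/5 - 110 = -10054/5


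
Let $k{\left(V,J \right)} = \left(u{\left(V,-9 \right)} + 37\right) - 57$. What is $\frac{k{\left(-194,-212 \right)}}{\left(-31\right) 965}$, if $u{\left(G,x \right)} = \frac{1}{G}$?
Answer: $\frac{3881}{5803510} \approx 0.00066873$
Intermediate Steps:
$k{\left(V,J \right)} = -20 + \frac{1}{V}$ ($k{\left(V,J \right)} = \left(\frac{1}{V} + 37\right) - 57 = \left(37 + \frac{1}{V}\right) - 57 = -20 + \frac{1}{V}$)
$\frac{k{\left(-194,-212 \right)}}{\left(-31\right) 965} = \frac{-20 + \frac{1}{-194}}{\left(-31\right) 965} = \frac{-20 - \frac{1}{194}}{-29915} = \left(- \frac{3881}{194}\right) \left(- \frac{1}{29915}\right) = \frac{3881}{5803510}$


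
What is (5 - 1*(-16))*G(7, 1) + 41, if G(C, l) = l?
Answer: 62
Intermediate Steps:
(5 - 1*(-16))*G(7, 1) + 41 = (5 - 1*(-16))*1 + 41 = (5 + 16)*1 + 41 = 21*1 + 41 = 21 + 41 = 62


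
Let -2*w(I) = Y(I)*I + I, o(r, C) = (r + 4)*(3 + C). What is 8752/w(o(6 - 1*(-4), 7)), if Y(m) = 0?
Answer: -4376/35 ≈ -125.03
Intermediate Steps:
o(r, C) = (3 + C)*(4 + r) (o(r, C) = (4 + r)*(3 + C) = (3 + C)*(4 + r))
w(I) = -I/2 (w(I) = -(0*I + I)/2 = -(0 + I)/2 = -I/2)
8752/w(o(6 - 1*(-4), 7)) = 8752/((-(12 + 3*(6 - 1*(-4)) + 4*7 + 7*(6 - 1*(-4)))/2)) = 8752/((-(12 + 3*(6 + 4) + 28 + 7*(6 + 4))/2)) = 8752/((-(12 + 3*10 + 28 + 7*10)/2)) = 8752/((-(12 + 30 + 28 + 70)/2)) = 8752/((-½*140)) = 8752/(-70) = 8752*(-1/70) = -4376/35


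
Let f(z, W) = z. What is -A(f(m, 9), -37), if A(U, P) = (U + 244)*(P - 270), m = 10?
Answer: 77978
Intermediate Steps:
A(U, P) = (-270 + P)*(244 + U) (A(U, P) = (244 + U)*(-270 + P) = (-270 + P)*(244 + U))
-A(f(m, 9), -37) = -(-65880 - 270*10 + 244*(-37) - 37*10) = -(-65880 - 2700 - 9028 - 370) = -1*(-77978) = 77978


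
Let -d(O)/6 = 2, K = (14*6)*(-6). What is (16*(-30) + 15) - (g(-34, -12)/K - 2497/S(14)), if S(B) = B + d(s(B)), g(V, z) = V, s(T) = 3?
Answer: 197425/252 ≈ 783.43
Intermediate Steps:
K = -504 (K = 84*(-6) = -504)
d(O) = -12 (d(O) = -6*2 = -12)
S(B) = -12 + B (S(B) = B - 12 = -12 + B)
(16*(-30) + 15) - (g(-34, -12)/K - 2497/S(14)) = (16*(-30) + 15) - (-34/(-504) - 2497/(-12 + 14)) = (-480 + 15) - (-34*(-1/504) - 2497/2) = -465 - (17/252 - 2497*1/2) = -465 - (17/252 - 2497/2) = -465 - 1*(-314605/252) = -465 + 314605/252 = 197425/252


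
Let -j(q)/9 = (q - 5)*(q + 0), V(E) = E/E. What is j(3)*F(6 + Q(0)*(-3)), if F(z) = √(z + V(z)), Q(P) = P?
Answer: 54*√7 ≈ 142.87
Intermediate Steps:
V(E) = 1
j(q) = -9*q*(-5 + q) (j(q) = -9*(q - 5)*(q + 0) = -9*(-5 + q)*q = -9*q*(-5 + q))
F(z) = √(1 + z) (F(z) = √(z + 1) = √(1 + z))
j(3)*F(6 + Q(0)*(-3)) = (9*3*(5 - 1*3))*√(1 + (6 + 0*(-3))) = (9*3*(5 - 3))*√(1 + (6 + 0)) = (9*3*2)*√(1 + 6) = 54*√7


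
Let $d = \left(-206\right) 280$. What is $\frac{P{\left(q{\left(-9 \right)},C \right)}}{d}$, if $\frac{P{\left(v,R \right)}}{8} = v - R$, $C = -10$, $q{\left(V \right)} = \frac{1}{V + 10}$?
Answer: $- \frac{11}{7210} \approx -0.0015257$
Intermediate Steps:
$q{\left(V \right)} = \frac{1}{10 + V}$
$P{\left(v,R \right)} = - 8 R + 8 v$ ($P{\left(v,R \right)} = 8 \left(v - R\right) = - 8 R + 8 v$)
$d = -57680$
$\frac{P{\left(q{\left(-9 \right)},C \right)}}{d} = \frac{\left(-8\right) \left(-10\right) + \frac{8}{10 - 9}}{-57680} = \left(80 + \frac{8}{1}\right) \left(- \frac{1}{57680}\right) = \left(80 + 8 \cdot 1\right) \left(- \frac{1}{57680}\right) = \left(80 + 8\right) \left(- \frac{1}{57680}\right) = 88 \left(- \frac{1}{57680}\right) = - \frac{11}{7210}$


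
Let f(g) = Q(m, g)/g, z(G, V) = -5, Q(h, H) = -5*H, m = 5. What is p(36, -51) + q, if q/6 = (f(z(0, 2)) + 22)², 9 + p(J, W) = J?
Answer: 1761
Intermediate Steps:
p(J, W) = -9 + J
f(g) = -5 (f(g) = (-5*g)/g = -5)
q = 1734 (q = 6*(-5 + 22)² = 6*17² = 6*289 = 1734)
p(36, -51) + q = (-9 + 36) + 1734 = 27 + 1734 = 1761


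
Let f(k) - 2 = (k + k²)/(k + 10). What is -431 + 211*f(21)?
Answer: 97203/31 ≈ 3135.6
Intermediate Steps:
f(k) = 2 + (k + k²)/(10 + k) (f(k) = 2 + (k + k²)/(k + 10) = 2 + (k + k²)/(10 + k))
-431 + 211*f(21) = -431 + 211*((20 + 21² + 3*21)/(10 + 21)) = -431 + 211*((20 + 441 + 63)/31) = -431 + 211*((1/31)*524) = -431 + 211*(524/31) = -431 + 110564/31 = 97203/31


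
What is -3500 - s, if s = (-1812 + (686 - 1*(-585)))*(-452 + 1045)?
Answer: 317313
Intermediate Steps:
s = -320813 (s = (-1812 + (686 + 585))*593 = (-1812 + 1271)*593 = -541*593 = -320813)
-3500 - s = -3500 - 1*(-320813) = -3500 + 320813 = 317313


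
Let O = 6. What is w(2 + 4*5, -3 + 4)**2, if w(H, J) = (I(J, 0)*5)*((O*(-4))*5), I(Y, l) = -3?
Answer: 3240000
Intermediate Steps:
w(H, J) = 1800 (w(H, J) = (-3*5)*((6*(-4))*5) = -(-360)*5 = -15*(-120) = 1800)
w(2 + 4*5, -3 + 4)**2 = 1800**2 = 3240000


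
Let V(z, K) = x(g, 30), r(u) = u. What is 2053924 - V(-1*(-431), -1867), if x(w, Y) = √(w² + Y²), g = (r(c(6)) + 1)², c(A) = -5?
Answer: 2053890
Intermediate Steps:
g = 16 (g = (-5 + 1)² = (-4)² = 16)
x(w, Y) = √(Y² + w²)
V(z, K) = 34 (V(z, K) = √(30² + 16²) = √(900 + 256) = √1156 = 34)
2053924 - V(-1*(-431), -1867) = 2053924 - 1*34 = 2053924 - 34 = 2053890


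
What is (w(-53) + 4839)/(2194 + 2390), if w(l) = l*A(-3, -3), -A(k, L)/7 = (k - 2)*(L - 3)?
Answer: 5323/1528 ≈ 3.4836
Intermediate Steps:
A(k, L) = -7*(-3 + L)*(-2 + k) (A(k, L) = -7*(k - 2)*(L - 3) = -7*(-2 + k)*(-3 + L) = -7*(-3 + L)*(-2 + k))
w(l) = -210*l (w(l) = l*(-42 + 14*(-3) + 21*(-3) - 7*(-3)*(-3)) = l*(-42 - 42 - 63 - 63) = l*(-210) = -210*l)
(w(-53) + 4839)/(2194 + 2390) = (-210*(-53) + 4839)/(2194 + 2390) = (11130 + 4839)/4584 = 15969*(1/4584) = 5323/1528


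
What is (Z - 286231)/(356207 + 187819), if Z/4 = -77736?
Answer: -597175/544026 ≈ -1.0977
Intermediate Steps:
Z = -310944 (Z = 4*(-77736) = -310944)
(Z - 286231)/(356207 + 187819) = (-310944 - 286231)/(356207 + 187819) = -597175/544026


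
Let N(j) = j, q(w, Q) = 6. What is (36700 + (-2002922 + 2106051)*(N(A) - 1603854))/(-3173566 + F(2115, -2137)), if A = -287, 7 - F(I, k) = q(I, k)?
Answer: 165433420489/3173565 ≈ 52129.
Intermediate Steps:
F(I, k) = 1 (F(I, k) = 7 - 1*6 = 7 - 6 = 1)
(36700 + (-2002922 + 2106051)*(N(A) - 1603854))/(-3173566 + F(2115, -2137)) = (36700 + (-2002922 + 2106051)*(-287 - 1603854))/(-3173566 + 1) = (36700 + 103129*(-1604141))/(-3173565) = (36700 - 165433457189)*(-1/3173565) = -165433420489*(-1/3173565) = 165433420489/3173565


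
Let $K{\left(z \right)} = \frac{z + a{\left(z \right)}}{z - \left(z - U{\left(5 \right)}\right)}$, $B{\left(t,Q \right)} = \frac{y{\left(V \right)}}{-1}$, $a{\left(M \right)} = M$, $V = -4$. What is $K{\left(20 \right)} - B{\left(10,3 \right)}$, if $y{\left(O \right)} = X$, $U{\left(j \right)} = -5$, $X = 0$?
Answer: $-8$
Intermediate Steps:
$y{\left(O \right)} = 0$
$B{\left(t,Q \right)} = 0$ ($B{\left(t,Q \right)} = \frac{0}{-1} = 0 \left(-1\right) = 0$)
$K{\left(z \right)} = - \frac{2 z}{5}$ ($K{\left(z \right)} = \frac{z + z}{z - \left(5 + z\right)} = \frac{2 z}{-5} = 2 z \left(- \frac{1}{5}\right) = - \frac{2 z}{5}$)
$K{\left(20 \right)} - B{\left(10,3 \right)} = \left(- \frac{2}{5}\right) 20 - 0 = -8 + 0 = -8$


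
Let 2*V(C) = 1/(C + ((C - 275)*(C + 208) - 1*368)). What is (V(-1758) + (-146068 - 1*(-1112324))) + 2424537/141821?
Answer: 863070747473818045/893195465408 ≈ 9.6627e+5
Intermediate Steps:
V(C) = 1/(2*(-368 + C + (-275 + C)*(208 + C))) (V(C) = 1/(2*(C + ((C - 275)*(C + 208) - 1*368))) = 1/(2*(C + ((-275 + C)*(208 + C) - 368))) = 1/(2*(C + (-368 + (-275 + C)*(208 + C)))) = 1/(2*(-368 + C + (-275 + C)*(208 + C))))
(V(-1758) + (-146068 - 1*(-1112324))) + 2424537/141821 = (1/(2*(-57568 + (-1758)² - 66*(-1758))) + (-146068 - 1*(-1112324))) + 2424537/141821 = (1/(2*(-57568 + 3090564 + 116028)) + (-146068 + 1112324)) + 2424537*(1/141821) = ((½)/3149024 + 966256) + 2424537/141821 = ((½)*(1/3149024) + 966256) + 2424537/141821 = (1/6298048 + 966256) + 2424537/141821 = 6085526668289/6298048 + 2424537/141821 = 863070747473818045/893195465408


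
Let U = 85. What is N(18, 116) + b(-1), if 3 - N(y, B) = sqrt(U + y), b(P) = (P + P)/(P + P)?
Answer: 4 - sqrt(103) ≈ -6.1489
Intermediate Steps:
b(P) = 1 (b(P) = (2*P)/((2*P)) = (2*P)*(1/(2*P)) = 1)
N(y, B) = 3 - sqrt(85 + y)
N(18, 116) + b(-1) = (3 - sqrt(85 + 18)) + 1 = (3 - sqrt(103)) + 1 = 4 - sqrt(103)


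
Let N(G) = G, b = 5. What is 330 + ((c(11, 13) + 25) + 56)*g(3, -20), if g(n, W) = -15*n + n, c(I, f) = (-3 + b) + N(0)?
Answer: -3156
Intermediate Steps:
c(I, f) = 2 (c(I, f) = (-3 + 5) + 0 = 2 + 0 = 2)
g(n, W) = -14*n
330 + ((c(11, 13) + 25) + 56)*g(3, -20) = 330 + ((2 + 25) + 56)*(-14*3) = 330 + (27 + 56)*(-42) = 330 + 83*(-42) = 330 - 3486 = -3156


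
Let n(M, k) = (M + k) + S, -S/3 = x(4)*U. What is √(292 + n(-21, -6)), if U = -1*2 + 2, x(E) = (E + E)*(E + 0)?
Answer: √265 ≈ 16.279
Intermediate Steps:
x(E) = 2*E² (x(E) = (2*E)*E = 2*E²)
U = 0 (U = -2 + 2 = 0)
S = 0 (S = -3*2*4²*0 = -3*2*16*0 = -96*0 = -3*0 = 0)
n(M, k) = M + k (n(M, k) = (M + k) + 0 = M + k)
√(292 + n(-21, -6)) = √(292 + (-21 - 6)) = √(292 - 27) = √265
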